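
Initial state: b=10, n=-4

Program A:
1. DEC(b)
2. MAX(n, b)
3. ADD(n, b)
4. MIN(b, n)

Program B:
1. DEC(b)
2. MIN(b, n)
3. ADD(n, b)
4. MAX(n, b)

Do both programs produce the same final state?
No

Program A final state: b=9, n=18
Program B final state: b=-4, n=-4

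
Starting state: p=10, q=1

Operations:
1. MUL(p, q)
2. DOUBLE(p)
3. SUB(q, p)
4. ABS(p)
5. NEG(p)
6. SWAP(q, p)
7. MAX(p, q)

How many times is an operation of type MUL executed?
1

Counting MUL operations:
Step 1: MUL(p, q) ← MUL
Total: 1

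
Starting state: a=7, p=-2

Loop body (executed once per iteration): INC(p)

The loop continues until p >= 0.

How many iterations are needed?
2

Tracing iterations:
Initial: a=7, p=-2
After iteration 1: a=7, p=-1
After iteration 2: a=7, p=0
p >= 0 now holds, so the loop exits after 2 iterations.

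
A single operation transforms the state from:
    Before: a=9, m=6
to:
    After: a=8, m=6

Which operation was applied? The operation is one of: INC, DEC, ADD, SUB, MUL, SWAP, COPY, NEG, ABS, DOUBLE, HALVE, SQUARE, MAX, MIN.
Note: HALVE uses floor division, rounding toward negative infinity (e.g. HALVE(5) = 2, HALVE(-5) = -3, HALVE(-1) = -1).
DEC(a)

Analyzing the change:
Before: a=9, m=6
After: a=8, m=6
Variable a changed from 9 to 8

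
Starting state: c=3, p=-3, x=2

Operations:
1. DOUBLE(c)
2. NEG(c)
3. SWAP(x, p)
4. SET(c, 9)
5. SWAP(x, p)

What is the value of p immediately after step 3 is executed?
p = 2

Tracing p through execution:
Initial: p = -3
After step 1 (DOUBLE(c)): p = -3
After step 2 (NEG(c)): p = -3
After step 3 (SWAP(x, p)): p = 2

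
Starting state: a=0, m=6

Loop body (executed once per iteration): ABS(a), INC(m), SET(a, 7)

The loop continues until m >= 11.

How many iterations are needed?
5

Tracing iterations:
Initial: a=0, m=6
After iteration 1: a=7, m=7
After iteration 2: a=7, m=8
After iteration 3: a=7, m=9
After iteration 4: a=7, m=10
After iteration 5: a=7, m=11
m >= 11 now holds, so the loop exits after 5 iterations.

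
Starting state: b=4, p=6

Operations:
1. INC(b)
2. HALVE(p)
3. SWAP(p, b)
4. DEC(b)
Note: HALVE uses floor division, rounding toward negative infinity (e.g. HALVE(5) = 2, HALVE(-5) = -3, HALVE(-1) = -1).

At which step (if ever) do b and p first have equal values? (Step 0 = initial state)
Never

b and p never become equal during execution.

Comparing values at each step:
Initial: b=4, p=6
After step 1: b=5, p=6
After step 2: b=5, p=3
After step 3: b=3, p=5
After step 4: b=2, p=5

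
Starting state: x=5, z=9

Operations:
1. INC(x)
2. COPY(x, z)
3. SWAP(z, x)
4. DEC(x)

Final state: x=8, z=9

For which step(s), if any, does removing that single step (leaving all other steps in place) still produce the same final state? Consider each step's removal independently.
Step(s) 1, 3

Testing removal of each single step:
Without step 1: final = x=8, z=9 (same)
Without step 2: final = x=8, z=6 (different)
Without step 3: final = x=8, z=9 (same)
Without step 4: final = x=9, z=9 (different)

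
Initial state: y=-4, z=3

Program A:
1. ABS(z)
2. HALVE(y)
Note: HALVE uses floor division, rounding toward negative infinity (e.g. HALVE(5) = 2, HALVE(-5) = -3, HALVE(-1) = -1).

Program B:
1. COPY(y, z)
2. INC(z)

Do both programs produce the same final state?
No

Program A final state: y=-2, z=3
Program B final state: y=3, z=4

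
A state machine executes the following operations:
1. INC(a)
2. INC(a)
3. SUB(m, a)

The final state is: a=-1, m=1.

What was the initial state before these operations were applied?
a=-3, m=0

Working backwards:
Final state: a=-1, m=1
Before step 3 (SUB(m, a)): a=-1, m=0
Before step 2 (INC(a)): a=-2, m=0
Before step 1 (INC(a)): a=-3, m=0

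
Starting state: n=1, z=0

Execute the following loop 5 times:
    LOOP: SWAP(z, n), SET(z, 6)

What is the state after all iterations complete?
n=6, z=6

Iteration trace:
Start: n=1, z=0
After iteration 1: n=0, z=6
After iteration 2: n=6, z=6
After iteration 3: n=6, z=6
After iteration 4: n=6, z=6
After iteration 5: n=6, z=6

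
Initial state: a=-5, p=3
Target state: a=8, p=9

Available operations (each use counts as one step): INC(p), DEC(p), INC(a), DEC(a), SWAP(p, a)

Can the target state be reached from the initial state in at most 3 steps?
No

The target state cannot be reached within 3 steps.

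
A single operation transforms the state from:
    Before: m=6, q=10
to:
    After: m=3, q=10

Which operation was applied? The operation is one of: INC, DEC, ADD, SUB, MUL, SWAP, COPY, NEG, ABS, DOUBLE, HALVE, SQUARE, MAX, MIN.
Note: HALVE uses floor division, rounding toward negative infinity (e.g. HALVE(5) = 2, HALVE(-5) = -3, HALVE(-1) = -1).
HALVE(m)

Analyzing the change:
Before: m=6, q=10
After: m=3, q=10
Variable m changed from 6 to 3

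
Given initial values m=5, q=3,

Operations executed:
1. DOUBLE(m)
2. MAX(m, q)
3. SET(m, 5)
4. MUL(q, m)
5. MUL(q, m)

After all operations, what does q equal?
q = 75

Tracing execution:
Step 1: DOUBLE(m) → q = 3
Step 2: MAX(m, q) → q = 3
Step 3: SET(m, 5) → q = 3
Step 4: MUL(q, m) → q = 15
Step 5: MUL(q, m) → q = 75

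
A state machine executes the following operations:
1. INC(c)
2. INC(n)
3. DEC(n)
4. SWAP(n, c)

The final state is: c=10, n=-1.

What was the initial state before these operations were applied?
c=-2, n=10

Working backwards:
Final state: c=10, n=-1
Before step 4 (SWAP(n, c)): c=-1, n=10
Before step 3 (DEC(n)): c=-1, n=11
Before step 2 (INC(n)): c=-1, n=10
Before step 1 (INC(c)): c=-2, n=10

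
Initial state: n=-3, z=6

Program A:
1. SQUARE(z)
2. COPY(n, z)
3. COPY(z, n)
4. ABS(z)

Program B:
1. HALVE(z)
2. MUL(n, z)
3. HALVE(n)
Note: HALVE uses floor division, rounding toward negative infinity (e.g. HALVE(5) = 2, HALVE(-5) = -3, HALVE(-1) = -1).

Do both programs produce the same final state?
No

Program A final state: n=36, z=36
Program B final state: n=-5, z=3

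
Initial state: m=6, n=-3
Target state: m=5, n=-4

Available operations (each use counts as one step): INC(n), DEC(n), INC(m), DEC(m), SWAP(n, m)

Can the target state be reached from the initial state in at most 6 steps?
Yes

Path (2 steps): DEC(n) → DEC(m)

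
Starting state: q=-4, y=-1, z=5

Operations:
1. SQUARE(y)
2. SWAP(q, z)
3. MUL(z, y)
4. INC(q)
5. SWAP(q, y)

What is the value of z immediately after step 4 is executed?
z = -4

Tracing z through execution:
Initial: z = 5
After step 1 (SQUARE(y)): z = 5
After step 2 (SWAP(q, z)): z = -4
After step 3 (MUL(z, y)): z = -4
After step 4 (INC(q)): z = -4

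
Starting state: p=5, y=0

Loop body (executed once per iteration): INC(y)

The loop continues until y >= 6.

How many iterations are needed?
6

Tracing iterations:
Initial: p=5, y=0
After iteration 1: p=5, y=1
After iteration 2: p=5, y=2
After iteration 3: p=5, y=3
After iteration 4: p=5, y=4
After iteration 5: p=5, y=5
After iteration 6: p=5, y=6
y >= 6 now holds, so the loop exits after 6 iterations.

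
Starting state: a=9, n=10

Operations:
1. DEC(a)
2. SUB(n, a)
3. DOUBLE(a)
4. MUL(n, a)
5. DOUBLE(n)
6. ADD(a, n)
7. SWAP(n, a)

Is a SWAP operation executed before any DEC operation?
No

First SWAP: step 7
First DEC: step 1
Since 7 > 1, DEC comes first.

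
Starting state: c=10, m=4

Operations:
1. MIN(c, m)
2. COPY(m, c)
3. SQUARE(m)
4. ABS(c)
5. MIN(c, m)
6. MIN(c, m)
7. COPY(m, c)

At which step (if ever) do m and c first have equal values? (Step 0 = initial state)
Step 1

m and c first become equal after step 1.

Comparing values at each step:
Initial: m=4, c=10
After step 1: m=4, c=4 ← equal!
After step 2: m=4, c=4 ← equal!
After step 3: m=16, c=4
After step 4: m=16, c=4
After step 5: m=16, c=4
After step 6: m=16, c=4
After step 7: m=4, c=4 ← equal!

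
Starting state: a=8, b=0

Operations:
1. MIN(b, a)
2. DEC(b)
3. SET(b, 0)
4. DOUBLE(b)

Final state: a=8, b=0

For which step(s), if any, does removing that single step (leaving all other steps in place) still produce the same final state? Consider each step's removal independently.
Step(s) 1, 2, 4

Testing removal of each single step:
Without step 1: final = a=8, b=0 (same)
Without step 2: final = a=8, b=0 (same)
Without step 3: final = a=8, b=-2 (different)
Without step 4: final = a=8, b=0 (same)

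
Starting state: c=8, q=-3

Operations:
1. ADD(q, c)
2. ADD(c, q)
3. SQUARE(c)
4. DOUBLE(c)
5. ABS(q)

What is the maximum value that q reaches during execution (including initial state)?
5

Values of q at each step:
Initial: q = -3
After step 1: q = 5 ← maximum
After step 2: q = 5
After step 3: q = 5
After step 4: q = 5
After step 5: q = 5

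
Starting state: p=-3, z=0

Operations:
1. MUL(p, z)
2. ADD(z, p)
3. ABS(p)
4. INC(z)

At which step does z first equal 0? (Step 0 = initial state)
Step 0

Tracing z:
Initial: z = 0 ← first occurrence
After step 1: z = 0
After step 2: z = 0
After step 3: z = 0
After step 4: z = 1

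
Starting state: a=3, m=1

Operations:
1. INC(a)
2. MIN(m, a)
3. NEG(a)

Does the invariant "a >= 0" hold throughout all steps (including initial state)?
No, violated after step 3

The invariant is violated after step 3.

State at each step:
Initial: a=3, m=1
After step 1: a=4, m=1
After step 2: a=4, m=1
After step 3: a=-4, m=1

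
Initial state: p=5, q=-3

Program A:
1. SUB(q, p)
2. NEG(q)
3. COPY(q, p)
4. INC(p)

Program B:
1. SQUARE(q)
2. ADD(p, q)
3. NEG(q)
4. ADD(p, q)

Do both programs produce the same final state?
No

Program A final state: p=6, q=5
Program B final state: p=5, q=-9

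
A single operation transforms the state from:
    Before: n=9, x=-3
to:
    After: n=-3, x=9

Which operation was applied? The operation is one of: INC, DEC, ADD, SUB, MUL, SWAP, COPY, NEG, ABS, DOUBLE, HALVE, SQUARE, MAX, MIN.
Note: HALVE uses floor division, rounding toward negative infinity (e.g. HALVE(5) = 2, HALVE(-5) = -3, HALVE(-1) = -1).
SWAP(x, n)

Analyzing the change:
Before: n=9, x=-3
After: n=-3, x=9
Variable x changed from -3 to 9
Variable n changed from 9 to -3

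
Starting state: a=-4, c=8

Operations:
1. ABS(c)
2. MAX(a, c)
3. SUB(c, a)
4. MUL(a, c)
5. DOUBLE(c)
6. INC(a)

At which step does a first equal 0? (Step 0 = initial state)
Step 4

Tracing a:
Initial: a = -4
After step 1: a = -4
After step 2: a = 8
After step 3: a = 8
After step 4: a = 0 ← first occurrence
After step 5: a = 0
After step 6: a = 1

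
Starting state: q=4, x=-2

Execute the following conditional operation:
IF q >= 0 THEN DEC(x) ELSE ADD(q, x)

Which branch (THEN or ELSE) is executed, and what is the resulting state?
Branch: THEN, Final state: q=4, x=-3

Evaluating condition: q >= 0
q = 4
Condition is True, so THEN branch executes
After DEC(x): q=4, x=-3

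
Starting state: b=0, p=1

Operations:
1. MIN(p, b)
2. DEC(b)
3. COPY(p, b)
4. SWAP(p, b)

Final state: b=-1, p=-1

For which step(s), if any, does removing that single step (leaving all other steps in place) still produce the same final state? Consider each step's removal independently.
Step(s) 1, 4

Testing removal of each single step:
Without step 1: final = b=-1, p=-1 (same)
Without step 2: final = b=0, p=0 (different)
Without step 3: final = b=0, p=-1 (different)
Without step 4: final = b=-1, p=-1 (same)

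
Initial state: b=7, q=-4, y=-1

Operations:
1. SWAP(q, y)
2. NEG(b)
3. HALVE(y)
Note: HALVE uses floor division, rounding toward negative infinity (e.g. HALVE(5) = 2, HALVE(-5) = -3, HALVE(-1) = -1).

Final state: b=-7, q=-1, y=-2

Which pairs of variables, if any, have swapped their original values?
None

Comparing initial and final values:
b: 7 → -7
q: -4 → -1
y: -1 → -2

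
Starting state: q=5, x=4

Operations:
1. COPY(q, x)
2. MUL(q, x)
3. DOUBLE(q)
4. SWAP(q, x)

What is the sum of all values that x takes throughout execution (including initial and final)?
48

Values of x at each step:
Initial: x = 4
After step 1: x = 4
After step 2: x = 4
After step 3: x = 4
After step 4: x = 32
Sum = 4 + 4 + 4 + 4 + 32 = 48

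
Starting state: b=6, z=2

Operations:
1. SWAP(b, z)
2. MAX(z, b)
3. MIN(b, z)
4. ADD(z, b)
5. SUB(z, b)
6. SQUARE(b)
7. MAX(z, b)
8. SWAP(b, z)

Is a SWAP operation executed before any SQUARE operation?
Yes

First SWAP: step 1
First SQUARE: step 6
Since 1 < 6, SWAP comes first.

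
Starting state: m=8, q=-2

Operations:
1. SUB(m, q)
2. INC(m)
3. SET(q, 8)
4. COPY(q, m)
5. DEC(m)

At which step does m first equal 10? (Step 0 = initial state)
Step 1

Tracing m:
Initial: m = 8
After step 1: m = 10 ← first occurrence
After step 2: m = 11
After step 3: m = 11
After step 4: m = 11
After step 5: m = 10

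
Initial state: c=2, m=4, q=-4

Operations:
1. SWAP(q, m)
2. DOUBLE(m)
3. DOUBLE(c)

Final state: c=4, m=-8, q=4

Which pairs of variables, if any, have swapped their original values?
None

Comparing initial and final values:
c: 2 → 4
q: -4 → 4
m: 4 → -8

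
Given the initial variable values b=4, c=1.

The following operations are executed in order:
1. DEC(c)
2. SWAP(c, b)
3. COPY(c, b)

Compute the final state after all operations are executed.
{b: 0, c: 0}

Step-by-step execution:
Initial: b=4, c=1
After step 1 (DEC(c)): b=4, c=0
After step 2 (SWAP(c, b)): b=0, c=4
After step 3 (COPY(c, b)): b=0, c=0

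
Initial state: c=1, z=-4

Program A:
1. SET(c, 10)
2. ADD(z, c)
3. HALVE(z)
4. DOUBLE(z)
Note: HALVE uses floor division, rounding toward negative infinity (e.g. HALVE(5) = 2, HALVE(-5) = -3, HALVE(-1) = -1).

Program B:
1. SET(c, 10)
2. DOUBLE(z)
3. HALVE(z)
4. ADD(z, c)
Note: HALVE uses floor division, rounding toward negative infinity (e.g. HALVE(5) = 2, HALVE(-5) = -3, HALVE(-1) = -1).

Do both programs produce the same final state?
Yes

Program A final state: c=10, z=6
Program B final state: c=10, z=6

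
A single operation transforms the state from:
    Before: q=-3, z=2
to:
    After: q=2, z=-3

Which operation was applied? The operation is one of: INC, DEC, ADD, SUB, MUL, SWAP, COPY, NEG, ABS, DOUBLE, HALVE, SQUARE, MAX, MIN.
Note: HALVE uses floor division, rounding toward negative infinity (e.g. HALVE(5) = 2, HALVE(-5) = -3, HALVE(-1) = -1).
SWAP(z, q)

Analyzing the change:
Before: q=-3, z=2
After: q=2, z=-3
Variable z changed from 2 to -3
Variable q changed from -3 to 2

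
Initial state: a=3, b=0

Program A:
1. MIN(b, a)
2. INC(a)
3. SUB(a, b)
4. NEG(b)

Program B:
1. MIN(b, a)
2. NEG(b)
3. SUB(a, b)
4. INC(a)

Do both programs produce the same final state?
Yes

Program A final state: a=4, b=0
Program B final state: a=4, b=0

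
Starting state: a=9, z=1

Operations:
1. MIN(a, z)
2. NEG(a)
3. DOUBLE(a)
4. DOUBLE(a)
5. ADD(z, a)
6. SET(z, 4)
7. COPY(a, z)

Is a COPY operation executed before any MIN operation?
No

First COPY: step 7
First MIN: step 1
Since 7 > 1, MIN comes first.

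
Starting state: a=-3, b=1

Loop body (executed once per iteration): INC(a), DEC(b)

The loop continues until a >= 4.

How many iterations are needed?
7

Tracing iterations:
Initial: a=-3, b=1
After iteration 1: a=-2, b=0
After iteration 2: a=-1, b=-1
After iteration 3: a=0, b=-2
After iteration 4: a=1, b=-3
After iteration 5: a=2, b=-4
After iteration 6: a=3, b=-5
After iteration 7: a=4, b=-6
a >= 4 now holds, so the loop exits after 7 iterations.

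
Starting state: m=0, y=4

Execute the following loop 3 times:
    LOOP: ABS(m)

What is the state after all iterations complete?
m=0, y=4

Iteration trace:
Start: m=0, y=4
After iteration 1: m=0, y=4
After iteration 2: m=0, y=4
After iteration 3: m=0, y=4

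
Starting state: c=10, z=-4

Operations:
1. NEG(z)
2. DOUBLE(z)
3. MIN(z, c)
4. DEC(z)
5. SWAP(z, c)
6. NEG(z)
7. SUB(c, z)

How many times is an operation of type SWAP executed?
1

Counting SWAP operations:
Step 5: SWAP(z, c) ← SWAP
Total: 1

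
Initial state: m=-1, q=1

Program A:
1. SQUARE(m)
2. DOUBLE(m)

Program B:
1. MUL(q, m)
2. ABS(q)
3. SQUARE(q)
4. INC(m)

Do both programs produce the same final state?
No

Program A final state: m=2, q=1
Program B final state: m=0, q=1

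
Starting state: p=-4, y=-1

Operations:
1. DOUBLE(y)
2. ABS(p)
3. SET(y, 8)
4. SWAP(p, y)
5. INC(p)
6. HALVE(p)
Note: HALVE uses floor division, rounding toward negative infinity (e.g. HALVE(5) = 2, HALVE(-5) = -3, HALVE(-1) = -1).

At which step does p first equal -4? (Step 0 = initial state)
Step 0

Tracing p:
Initial: p = -4 ← first occurrence
After step 1: p = -4
After step 2: p = 4
After step 3: p = 4
After step 4: p = 8
After step 5: p = 9
After step 6: p = 4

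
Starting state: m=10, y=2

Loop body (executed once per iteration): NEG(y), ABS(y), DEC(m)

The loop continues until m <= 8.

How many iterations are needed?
2

Tracing iterations:
Initial: m=10, y=2
After iteration 1: m=9, y=2
After iteration 2: m=8, y=2
m <= 8 now holds, so the loop exits after 2 iterations.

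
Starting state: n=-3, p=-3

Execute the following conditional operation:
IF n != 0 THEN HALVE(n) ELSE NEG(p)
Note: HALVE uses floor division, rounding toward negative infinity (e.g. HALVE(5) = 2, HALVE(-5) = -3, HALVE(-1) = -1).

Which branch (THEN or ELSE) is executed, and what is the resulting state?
Branch: THEN, Final state: n=-2, p=-3

Evaluating condition: n != 0
n = -3
Condition is True, so THEN branch executes
After HALVE(n): n=-2, p=-3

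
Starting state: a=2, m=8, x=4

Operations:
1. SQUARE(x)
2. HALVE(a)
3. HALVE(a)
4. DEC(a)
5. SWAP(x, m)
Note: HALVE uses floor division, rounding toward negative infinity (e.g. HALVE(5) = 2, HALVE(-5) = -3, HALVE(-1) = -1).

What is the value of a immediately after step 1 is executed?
a = 2

Tracing a through execution:
Initial: a = 2
After step 1 (SQUARE(x)): a = 2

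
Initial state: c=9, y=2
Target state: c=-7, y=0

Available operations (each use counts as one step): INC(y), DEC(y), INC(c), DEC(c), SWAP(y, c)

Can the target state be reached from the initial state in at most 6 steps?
No

The target state cannot be reached within 6 steps.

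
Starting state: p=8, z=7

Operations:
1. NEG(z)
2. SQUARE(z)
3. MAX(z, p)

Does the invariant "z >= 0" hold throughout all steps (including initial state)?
No, violated after step 1

The invariant is violated after step 1.

State at each step:
Initial: p=8, z=7
After step 1: p=8, z=-7
After step 2: p=8, z=49
After step 3: p=8, z=49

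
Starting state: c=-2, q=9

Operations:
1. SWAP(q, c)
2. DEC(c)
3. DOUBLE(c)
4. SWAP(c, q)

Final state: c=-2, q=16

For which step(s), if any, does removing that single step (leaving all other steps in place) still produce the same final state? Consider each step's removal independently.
None - removing any single step changes the final result

Testing removal of each single step:
Without step 1: final = c=9, q=-6 (different)
Without step 2: final = c=-2, q=18 (different)
Without step 3: final = c=-2, q=8 (different)
Without step 4: final = c=16, q=-2 (different)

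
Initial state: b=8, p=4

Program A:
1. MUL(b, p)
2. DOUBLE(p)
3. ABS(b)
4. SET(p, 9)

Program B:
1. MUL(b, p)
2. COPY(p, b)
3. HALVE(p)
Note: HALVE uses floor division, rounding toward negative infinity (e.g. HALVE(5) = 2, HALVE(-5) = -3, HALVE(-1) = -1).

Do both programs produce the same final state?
No

Program A final state: b=32, p=9
Program B final state: b=32, p=16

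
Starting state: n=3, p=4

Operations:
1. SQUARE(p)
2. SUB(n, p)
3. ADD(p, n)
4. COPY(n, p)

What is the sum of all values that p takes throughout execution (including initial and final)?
42

Values of p at each step:
Initial: p = 4
After step 1: p = 16
After step 2: p = 16
After step 3: p = 3
After step 4: p = 3
Sum = 4 + 16 + 16 + 3 + 3 = 42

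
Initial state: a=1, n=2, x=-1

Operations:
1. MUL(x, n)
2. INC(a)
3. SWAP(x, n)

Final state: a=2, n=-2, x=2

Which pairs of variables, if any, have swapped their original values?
None

Comparing initial and final values:
a: 1 → 2
x: -1 → 2
n: 2 → -2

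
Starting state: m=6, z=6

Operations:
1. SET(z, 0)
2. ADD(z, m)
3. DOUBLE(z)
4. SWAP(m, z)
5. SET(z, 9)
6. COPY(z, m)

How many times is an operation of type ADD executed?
1

Counting ADD operations:
Step 2: ADD(z, m) ← ADD
Total: 1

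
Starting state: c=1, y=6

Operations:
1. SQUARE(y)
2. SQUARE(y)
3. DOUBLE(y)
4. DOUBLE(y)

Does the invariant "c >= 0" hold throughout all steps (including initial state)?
Yes

The invariant holds at every step.

State at each step:
Initial: c=1, y=6
After step 1: c=1, y=36
After step 2: c=1, y=1296
After step 3: c=1, y=2592
After step 4: c=1, y=5184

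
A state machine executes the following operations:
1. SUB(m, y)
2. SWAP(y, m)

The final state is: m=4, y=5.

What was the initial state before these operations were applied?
m=9, y=4

Working backwards:
Final state: m=4, y=5
Before step 2 (SWAP(y, m)): m=5, y=4
Before step 1 (SUB(m, y)): m=9, y=4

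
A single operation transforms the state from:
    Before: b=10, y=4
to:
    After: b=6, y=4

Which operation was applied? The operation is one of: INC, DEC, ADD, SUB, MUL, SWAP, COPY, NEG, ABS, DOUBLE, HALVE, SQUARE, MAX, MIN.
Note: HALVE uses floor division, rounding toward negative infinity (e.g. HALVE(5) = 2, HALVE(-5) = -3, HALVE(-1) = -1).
SUB(b, y)

Analyzing the change:
Before: b=10, y=4
After: b=6, y=4
Variable b changed from 10 to 6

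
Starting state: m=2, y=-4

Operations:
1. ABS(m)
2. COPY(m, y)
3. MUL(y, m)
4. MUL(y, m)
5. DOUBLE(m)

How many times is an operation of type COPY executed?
1

Counting COPY operations:
Step 2: COPY(m, y) ← COPY
Total: 1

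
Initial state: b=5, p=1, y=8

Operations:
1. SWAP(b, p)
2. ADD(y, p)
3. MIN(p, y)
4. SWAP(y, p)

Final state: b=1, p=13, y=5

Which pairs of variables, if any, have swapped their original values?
None

Comparing initial and final values:
p: 1 → 13
y: 8 → 5
b: 5 → 1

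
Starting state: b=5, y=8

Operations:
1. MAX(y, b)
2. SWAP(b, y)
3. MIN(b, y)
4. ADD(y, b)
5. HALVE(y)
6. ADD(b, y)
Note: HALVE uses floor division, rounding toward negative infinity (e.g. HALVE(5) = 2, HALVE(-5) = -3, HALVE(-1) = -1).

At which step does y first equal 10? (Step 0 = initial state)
Step 4

Tracing y:
Initial: y = 8
After step 1: y = 8
After step 2: y = 5
After step 3: y = 5
After step 4: y = 10 ← first occurrence
After step 5: y = 5
After step 6: y = 5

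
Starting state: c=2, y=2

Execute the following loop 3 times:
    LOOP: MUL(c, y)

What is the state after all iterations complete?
c=16, y=2

Iteration trace:
Start: c=2, y=2
After iteration 1: c=4, y=2
After iteration 2: c=8, y=2
After iteration 3: c=16, y=2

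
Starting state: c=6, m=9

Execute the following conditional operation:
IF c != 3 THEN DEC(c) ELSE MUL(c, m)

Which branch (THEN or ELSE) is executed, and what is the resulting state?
Branch: THEN, Final state: c=5, m=9

Evaluating condition: c != 3
c = 6
Condition is True, so THEN branch executes
After DEC(c): c=5, m=9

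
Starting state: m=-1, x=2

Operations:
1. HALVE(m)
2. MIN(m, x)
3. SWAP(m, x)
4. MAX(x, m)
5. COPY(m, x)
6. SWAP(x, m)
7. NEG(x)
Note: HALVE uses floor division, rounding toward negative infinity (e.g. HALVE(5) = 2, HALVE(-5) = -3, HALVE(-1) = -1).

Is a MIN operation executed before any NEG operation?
Yes

First MIN: step 2
First NEG: step 7
Since 2 < 7, MIN comes first.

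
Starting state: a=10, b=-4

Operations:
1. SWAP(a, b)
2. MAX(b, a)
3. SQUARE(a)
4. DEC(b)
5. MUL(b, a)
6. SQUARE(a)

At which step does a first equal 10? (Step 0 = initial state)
Step 0

Tracing a:
Initial: a = 10 ← first occurrence
After step 1: a = -4
After step 2: a = -4
After step 3: a = 16
After step 4: a = 16
After step 5: a = 16
After step 6: a = 256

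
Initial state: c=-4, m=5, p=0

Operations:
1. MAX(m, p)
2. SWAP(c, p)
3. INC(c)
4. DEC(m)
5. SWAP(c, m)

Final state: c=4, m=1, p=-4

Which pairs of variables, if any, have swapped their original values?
None

Comparing initial and final values:
c: -4 → 4
m: 5 → 1
p: 0 → -4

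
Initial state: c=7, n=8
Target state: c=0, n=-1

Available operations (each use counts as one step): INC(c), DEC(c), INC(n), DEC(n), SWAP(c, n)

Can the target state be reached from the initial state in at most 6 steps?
No

The target state cannot be reached within 6 steps.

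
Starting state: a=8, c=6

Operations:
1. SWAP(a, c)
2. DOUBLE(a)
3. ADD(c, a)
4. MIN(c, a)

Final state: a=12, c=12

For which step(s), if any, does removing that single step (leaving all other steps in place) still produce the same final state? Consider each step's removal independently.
None - removing any single step changes the final result

Testing removal of each single step:
Without step 1: final = a=16, c=16 (different)
Without step 2: final = a=6, c=6 (different)
Without step 3: final = a=12, c=8 (different)
Without step 4: final = a=12, c=20 (different)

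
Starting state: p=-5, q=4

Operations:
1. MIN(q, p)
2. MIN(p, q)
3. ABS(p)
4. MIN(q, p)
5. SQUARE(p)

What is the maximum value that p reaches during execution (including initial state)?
25

Values of p at each step:
Initial: p = -5
After step 1: p = -5
After step 2: p = -5
After step 3: p = 5
After step 4: p = 5
After step 5: p = 25 ← maximum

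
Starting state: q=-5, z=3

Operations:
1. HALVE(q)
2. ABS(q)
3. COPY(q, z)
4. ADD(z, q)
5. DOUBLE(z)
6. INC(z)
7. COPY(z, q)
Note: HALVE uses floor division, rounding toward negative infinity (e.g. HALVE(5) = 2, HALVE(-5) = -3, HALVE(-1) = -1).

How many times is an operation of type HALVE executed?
1

Counting HALVE operations:
Step 1: HALVE(q) ← HALVE
Total: 1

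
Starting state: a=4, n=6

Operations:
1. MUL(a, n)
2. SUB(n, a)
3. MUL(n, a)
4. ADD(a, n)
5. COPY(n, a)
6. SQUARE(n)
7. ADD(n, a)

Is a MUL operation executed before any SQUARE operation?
Yes

First MUL: step 1
First SQUARE: step 6
Since 1 < 6, MUL comes first.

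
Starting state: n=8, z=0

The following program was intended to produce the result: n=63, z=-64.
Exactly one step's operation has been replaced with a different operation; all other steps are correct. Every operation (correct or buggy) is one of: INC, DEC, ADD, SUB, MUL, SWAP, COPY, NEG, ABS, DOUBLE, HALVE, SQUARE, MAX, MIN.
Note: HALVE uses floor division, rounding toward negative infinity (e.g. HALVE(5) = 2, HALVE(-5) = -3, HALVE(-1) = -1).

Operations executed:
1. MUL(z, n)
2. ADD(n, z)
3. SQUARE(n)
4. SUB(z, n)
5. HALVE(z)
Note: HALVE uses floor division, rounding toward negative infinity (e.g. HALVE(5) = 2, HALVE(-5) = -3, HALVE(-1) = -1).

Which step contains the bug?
Step 5

Trace with buggy code:
Initial: n=8, z=0
After step 1: n=8, z=0
After step 2: n=8, z=0
After step 3: n=64, z=0
After step 4: n=64, z=-64
After step 5: n=64, z=-32
Actual final n=64, z=-32 ≠ expected n=63, z=-64.
Step 5 is the only position where a single-operation replacement can produce the expected result.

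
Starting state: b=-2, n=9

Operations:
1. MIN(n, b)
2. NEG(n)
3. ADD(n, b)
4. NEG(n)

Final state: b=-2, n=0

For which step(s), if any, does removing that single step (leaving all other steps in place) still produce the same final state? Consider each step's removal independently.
Step(s) 4

Testing removal of each single step:
Without step 1: final = b=-2, n=11 (different)
Without step 2: final = b=-2, n=4 (different)
Without step 3: final = b=-2, n=-2 (different)
Without step 4: final = b=-2, n=0 (same)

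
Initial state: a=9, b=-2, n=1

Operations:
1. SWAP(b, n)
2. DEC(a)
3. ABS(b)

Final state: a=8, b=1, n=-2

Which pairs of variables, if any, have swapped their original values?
(b, n)

Comparing initial and final values:
b: -2 → 1
n: 1 → -2
a: 9 → 8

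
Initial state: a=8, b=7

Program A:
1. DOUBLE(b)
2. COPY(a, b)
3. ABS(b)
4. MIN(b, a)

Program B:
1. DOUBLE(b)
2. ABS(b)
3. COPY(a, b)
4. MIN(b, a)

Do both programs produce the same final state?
Yes

Program A final state: a=14, b=14
Program B final state: a=14, b=14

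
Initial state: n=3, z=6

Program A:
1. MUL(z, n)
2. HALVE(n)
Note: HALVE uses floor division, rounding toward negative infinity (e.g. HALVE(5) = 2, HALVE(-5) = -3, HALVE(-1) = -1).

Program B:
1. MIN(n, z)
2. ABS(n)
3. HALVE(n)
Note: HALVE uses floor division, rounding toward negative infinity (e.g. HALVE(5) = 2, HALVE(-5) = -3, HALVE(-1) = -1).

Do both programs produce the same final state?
No

Program A final state: n=1, z=18
Program B final state: n=1, z=6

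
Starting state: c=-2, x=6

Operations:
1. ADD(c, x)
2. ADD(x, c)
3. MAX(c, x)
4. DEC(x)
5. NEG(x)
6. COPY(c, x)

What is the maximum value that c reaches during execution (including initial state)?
10

Values of c at each step:
Initial: c = -2
After step 1: c = 4
After step 2: c = 4
After step 3: c = 10 ← maximum
After step 4: c = 10
After step 5: c = 10
After step 6: c = -9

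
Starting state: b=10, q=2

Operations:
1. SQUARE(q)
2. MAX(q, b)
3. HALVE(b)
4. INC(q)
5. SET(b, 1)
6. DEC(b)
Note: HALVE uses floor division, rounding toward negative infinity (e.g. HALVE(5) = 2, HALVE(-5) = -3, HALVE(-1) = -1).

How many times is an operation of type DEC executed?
1

Counting DEC operations:
Step 6: DEC(b) ← DEC
Total: 1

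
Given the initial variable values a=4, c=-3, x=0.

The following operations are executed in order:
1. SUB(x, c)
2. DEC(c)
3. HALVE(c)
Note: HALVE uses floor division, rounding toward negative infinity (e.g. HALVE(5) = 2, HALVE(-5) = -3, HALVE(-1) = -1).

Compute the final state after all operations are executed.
{a: 4, c: -2, x: 3}

Step-by-step execution:
Initial: a=4, c=-3, x=0
After step 1 (SUB(x, c)): a=4, c=-3, x=3
After step 2 (DEC(c)): a=4, c=-4, x=3
After step 3 (HALVE(c)): a=4, c=-2, x=3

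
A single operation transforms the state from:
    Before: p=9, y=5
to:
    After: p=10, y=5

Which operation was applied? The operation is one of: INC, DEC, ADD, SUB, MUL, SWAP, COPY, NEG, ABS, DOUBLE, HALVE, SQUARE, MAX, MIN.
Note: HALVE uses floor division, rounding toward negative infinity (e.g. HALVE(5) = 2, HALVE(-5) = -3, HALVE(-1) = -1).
INC(p)

Analyzing the change:
Before: p=9, y=5
After: p=10, y=5
Variable p changed from 9 to 10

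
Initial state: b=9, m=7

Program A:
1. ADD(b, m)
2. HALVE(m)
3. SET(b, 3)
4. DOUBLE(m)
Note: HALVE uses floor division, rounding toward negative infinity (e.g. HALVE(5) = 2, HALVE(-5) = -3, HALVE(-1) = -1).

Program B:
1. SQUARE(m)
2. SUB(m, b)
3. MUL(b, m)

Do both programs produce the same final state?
No

Program A final state: b=3, m=6
Program B final state: b=360, m=40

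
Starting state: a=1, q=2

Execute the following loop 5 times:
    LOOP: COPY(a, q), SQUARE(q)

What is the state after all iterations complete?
a=65536, q=4294967296

Iteration trace:
Start: a=1, q=2
After iteration 1: a=2, q=4
After iteration 2: a=4, q=16
After iteration 3: a=16, q=256
After iteration 4: a=256, q=65536
After iteration 5: a=65536, q=4294967296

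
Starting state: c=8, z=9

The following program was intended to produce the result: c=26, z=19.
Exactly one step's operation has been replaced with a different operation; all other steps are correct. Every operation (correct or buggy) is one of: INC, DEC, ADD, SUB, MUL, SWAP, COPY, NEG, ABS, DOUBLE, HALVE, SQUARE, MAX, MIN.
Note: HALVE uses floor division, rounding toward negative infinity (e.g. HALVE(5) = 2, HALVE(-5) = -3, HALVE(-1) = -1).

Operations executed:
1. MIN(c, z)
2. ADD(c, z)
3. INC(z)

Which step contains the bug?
Step 1

Trace with buggy code:
Initial: c=8, z=9
After step 1: c=8, z=9
After step 2: c=17, z=9
After step 3: c=17, z=10
Actual final c=17, z=10 ≠ expected c=26, z=19.
Step 1 is the only position where a single-operation replacement can produce the expected result.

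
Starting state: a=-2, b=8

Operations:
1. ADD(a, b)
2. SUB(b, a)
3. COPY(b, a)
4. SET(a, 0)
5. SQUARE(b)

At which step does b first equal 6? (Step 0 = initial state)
Step 3

Tracing b:
Initial: b = 8
After step 1: b = 8
After step 2: b = 2
After step 3: b = 6 ← first occurrence
After step 4: b = 6
After step 5: b = 36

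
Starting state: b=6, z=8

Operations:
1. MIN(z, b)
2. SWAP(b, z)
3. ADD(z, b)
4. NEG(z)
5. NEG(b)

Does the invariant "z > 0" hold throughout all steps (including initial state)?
No, violated after step 4

The invariant is violated after step 4.

State at each step:
Initial: b=6, z=8
After step 1: b=6, z=6
After step 2: b=6, z=6
After step 3: b=6, z=12
After step 4: b=6, z=-12
After step 5: b=-6, z=-12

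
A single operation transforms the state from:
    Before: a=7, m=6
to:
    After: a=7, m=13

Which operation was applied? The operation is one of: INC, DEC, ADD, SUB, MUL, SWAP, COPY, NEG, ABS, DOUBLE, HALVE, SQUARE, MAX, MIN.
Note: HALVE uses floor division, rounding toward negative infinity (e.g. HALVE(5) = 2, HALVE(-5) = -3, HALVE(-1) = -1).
ADD(m, a)

Analyzing the change:
Before: a=7, m=6
After: a=7, m=13
Variable m changed from 6 to 13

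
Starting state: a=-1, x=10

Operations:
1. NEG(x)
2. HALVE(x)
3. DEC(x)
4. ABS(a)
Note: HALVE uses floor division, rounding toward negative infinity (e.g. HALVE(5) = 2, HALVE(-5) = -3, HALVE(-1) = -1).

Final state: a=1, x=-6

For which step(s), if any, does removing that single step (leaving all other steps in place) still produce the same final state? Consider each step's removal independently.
None - removing any single step changes the final result

Testing removal of each single step:
Without step 1: final = a=1, x=4 (different)
Without step 2: final = a=1, x=-11 (different)
Without step 3: final = a=1, x=-5 (different)
Without step 4: final = a=-1, x=-6 (different)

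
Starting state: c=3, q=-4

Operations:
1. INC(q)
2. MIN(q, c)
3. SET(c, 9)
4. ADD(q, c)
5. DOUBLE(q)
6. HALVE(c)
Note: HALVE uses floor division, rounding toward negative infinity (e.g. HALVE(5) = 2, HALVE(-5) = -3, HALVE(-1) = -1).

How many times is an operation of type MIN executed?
1

Counting MIN operations:
Step 2: MIN(q, c) ← MIN
Total: 1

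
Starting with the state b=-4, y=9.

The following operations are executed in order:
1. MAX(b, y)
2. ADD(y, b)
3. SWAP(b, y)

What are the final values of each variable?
{b: 18, y: 9}

Step-by-step execution:
Initial: b=-4, y=9
After step 1 (MAX(b, y)): b=9, y=9
After step 2 (ADD(y, b)): b=9, y=18
After step 3 (SWAP(b, y)): b=18, y=9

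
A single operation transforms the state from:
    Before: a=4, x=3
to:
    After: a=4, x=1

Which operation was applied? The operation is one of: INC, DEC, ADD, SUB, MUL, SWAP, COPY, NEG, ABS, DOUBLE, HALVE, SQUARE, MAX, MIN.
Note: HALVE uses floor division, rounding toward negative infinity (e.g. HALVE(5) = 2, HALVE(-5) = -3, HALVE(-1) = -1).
HALVE(x)

Analyzing the change:
Before: a=4, x=3
After: a=4, x=1
Variable x changed from 3 to 1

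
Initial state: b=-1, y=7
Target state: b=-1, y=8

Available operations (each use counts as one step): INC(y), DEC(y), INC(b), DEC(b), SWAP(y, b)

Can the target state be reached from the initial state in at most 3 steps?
Yes

Path (1 step): INC(y)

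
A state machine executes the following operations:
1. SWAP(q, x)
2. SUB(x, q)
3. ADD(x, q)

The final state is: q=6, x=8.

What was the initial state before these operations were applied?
q=8, x=6

Working backwards:
Final state: q=6, x=8
Before step 3 (ADD(x, q)): q=6, x=2
Before step 2 (SUB(x, q)): q=6, x=8
Before step 1 (SWAP(q, x)): q=8, x=6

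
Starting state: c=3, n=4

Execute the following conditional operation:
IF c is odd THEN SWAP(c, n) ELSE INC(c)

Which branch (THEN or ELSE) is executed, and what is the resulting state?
Branch: THEN, Final state: c=4, n=3

Evaluating condition: c is odd
Condition is True, so THEN branch executes
After SWAP(c, n): c=4, n=3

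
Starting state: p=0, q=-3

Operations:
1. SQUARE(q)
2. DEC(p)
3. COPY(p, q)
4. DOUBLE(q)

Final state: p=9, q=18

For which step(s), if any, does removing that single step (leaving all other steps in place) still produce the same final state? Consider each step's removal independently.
Step(s) 2

Testing removal of each single step:
Without step 1: final = p=-3, q=-6 (different)
Without step 2: final = p=9, q=18 (same)
Without step 3: final = p=-1, q=18 (different)
Without step 4: final = p=9, q=9 (different)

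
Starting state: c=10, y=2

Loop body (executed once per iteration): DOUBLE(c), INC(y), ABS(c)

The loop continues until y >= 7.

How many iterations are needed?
5

Tracing iterations:
Initial: c=10, y=2
After iteration 1: c=20, y=3
After iteration 2: c=40, y=4
After iteration 3: c=80, y=5
After iteration 4: c=160, y=6
After iteration 5: c=320, y=7
y >= 7 now holds, so the loop exits after 5 iterations.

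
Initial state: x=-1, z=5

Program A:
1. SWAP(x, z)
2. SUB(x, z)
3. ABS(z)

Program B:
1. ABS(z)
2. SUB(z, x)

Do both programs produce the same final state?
No

Program A final state: x=6, z=1
Program B final state: x=-1, z=6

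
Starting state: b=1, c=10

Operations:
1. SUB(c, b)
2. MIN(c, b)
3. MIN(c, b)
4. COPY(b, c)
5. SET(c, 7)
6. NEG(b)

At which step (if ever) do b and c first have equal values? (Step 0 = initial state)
Step 2

b and c first become equal after step 2.

Comparing values at each step:
Initial: b=1, c=10
After step 1: b=1, c=9
After step 2: b=1, c=1 ← equal!
After step 3: b=1, c=1 ← equal!
After step 4: b=1, c=1 ← equal!
After step 5: b=1, c=7
After step 6: b=-1, c=7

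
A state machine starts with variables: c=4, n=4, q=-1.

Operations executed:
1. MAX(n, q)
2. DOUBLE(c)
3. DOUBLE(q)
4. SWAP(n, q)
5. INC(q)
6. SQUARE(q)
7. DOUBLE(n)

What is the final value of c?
c = 8

Tracing execution:
Step 1: MAX(n, q) → c = 4
Step 2: DOUBLE(c) → c = 8
Step 3: DOUBLE(q) → c = 8
Step 4: SWAP(n, q) → c = 8
Step 5: INC(q) → c = 8
Step 6: SQUARE(q) → c = 8
Step 7: DOUBLE(n) → c = 8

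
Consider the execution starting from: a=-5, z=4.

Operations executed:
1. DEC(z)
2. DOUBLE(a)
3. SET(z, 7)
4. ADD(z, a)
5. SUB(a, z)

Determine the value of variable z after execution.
z = -3

Tracing execution:
Step 1: DEC(z) → z = 3
Step 2: DOUBLE(a) → z = 3
Step 3: SET(z, 7) → z = 7
Step 4: ADD(z, a) → z = -3
Step 5: SUB(a, z) → z = -3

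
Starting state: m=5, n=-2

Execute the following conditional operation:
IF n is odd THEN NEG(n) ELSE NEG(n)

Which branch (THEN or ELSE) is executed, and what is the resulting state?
Branch: ELSE, Final state: m=5, n=2

Evaluating condition: n is odd
Condition is False, so ELSE branch executes
After NEG(n): m=5, n=2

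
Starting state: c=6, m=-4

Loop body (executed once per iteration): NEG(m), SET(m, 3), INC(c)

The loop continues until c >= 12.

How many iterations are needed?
6

Tracing iterations:
Initial: c=6, m=-4
After iteration 1: c=7, m=3
After iteration 2: c=8, m=3
After iteration 3: c=9, m=3
After iteration 4: c=10, m=3
After iteration 5: c=11, m=3
After iteration 6: c=12, m=3
c >= 12 now holds, so the loop exits after 6 iterations.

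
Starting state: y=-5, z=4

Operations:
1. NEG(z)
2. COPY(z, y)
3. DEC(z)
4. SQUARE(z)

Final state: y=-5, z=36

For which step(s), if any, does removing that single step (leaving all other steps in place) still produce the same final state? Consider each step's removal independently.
Step(s) 1

Testing removal of each single step:
Without step 1: final = y=-5, z=36 (same)
Without step 2: final = y=-5, z=25 (different)
Without step 3: final = y=-5, z=25 (different)
Without step 4: final = y=-5, z=-6 (different)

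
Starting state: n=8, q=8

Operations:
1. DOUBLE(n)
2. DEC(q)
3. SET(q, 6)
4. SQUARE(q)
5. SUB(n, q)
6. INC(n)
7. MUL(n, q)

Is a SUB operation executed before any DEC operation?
No

First SUB: step 5
First DEC: step 2
Since 5 > 2, DEC comes first.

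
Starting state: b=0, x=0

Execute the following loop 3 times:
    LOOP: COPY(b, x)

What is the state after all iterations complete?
b=0, x=0

Iteration trace:
Start: b=0, x=0
After iteration 1: b=0, x=0
After iteration 2: b=0, x=0
After iteration 3: b=0, x=0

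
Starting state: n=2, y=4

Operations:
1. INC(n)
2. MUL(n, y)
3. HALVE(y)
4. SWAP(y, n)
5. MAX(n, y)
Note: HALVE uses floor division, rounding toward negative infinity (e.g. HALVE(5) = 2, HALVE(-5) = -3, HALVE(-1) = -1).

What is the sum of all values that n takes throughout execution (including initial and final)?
43

Values of n at each step:
Initial: n = 2
After step 1: n = 3
After step 2: n = 12
After step 3: n = 12
After step 4: n = 2
After step 5: n = 12
Sum = 2 + 3 + 12 + 12 + 2 + 12 = 43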